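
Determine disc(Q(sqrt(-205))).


For K = Q(sqrt(d)) with d squarefree: disc(K) = d if d = 1 mod 4, and disc(K) = 4d if d = 2 or 3 mod 4.
Here d = -205, and d mod 4 = 3.
d = 3 mod 4, not 1 (O_K = Z[sqrt(d)]), so disc(K) = 4d = 4 * (-205) = -820

-820


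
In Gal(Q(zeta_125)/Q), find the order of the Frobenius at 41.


The Frobenius at p in Gal(Q(zeta_n)/Q) = (Z/nZ)* is the class of p, so its order is ord_125(41), the smallest k >= 1 with 41^k = 1 mod 125.
n = 125 = 5^3, phi(125) = 100; the order divides phi(n).
Divisors of 100: 1, 2, 4, 5, 10, 20, 25, 50, 100
Repeated squaring mod 125: 41^1 = 41, 41^2 = 56, 41^4 = 11, 41^8 = 121, 41^16 = 16, 41^32 = 6, 41^64 = 36
Test divisors in increasing order:
  k=1: 41^1 = 41 mod 125
  k=2: 41^2 = 56 mod 125
  k=4: 41^4 = 11 mod 125
  k=5: 41^5 = 11 * 41 = 76 mod 125
  k=10: 41^10 = 121 * 56 = 26 mod 125
  k=20: 41^20 = 16 * 11 = 51 mod 125
  k=25: 41^25 = 16 * 121 * 41 = 1 mod 125  <- first divisor giving 1
Order = 25

25


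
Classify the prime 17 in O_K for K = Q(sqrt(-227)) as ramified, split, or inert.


K = Q(sqrt(-227)). Since d mod 4 = 1, disc(K) = -227.
Check p | disc: -227 mod 17 = 11.
p does not divide disc. Compute Legendre symbol (d/p):
11^((17-1)/2) mod 17 = -1
(d/p) = -1, so p is inert: (p) stays prime with e=1, f=2, g=1.
Therefore p is inert.

inert


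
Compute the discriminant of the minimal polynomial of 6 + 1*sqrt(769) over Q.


The element 6 + 1*sqrt(769) has minimal polynomial:
x^2 - 12*x - 733
Discriminant = (-12)^2 - 4*(-733)
= 144 + 2932
= 3076

3076


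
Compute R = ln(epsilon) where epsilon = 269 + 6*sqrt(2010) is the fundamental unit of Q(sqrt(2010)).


epsilon = 269 + 6*sqrt(2010)
= 537.9981
R = ln(537.9981)
= 6.2879

6.2879


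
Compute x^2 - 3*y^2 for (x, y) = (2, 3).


x^2 - d*y^2
= 2^2 - 3*3^2
= 4 - 27
= -23

-23


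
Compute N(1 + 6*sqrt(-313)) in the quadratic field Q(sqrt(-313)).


N(a + b*sqrt(d)) = a^2 - d*b^2
= (1)^2 - (-313)*(6)^2
= 1 + 11268
= 11269

11269


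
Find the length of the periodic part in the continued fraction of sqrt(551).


Run the CF algorithm for sqrt(551).
a_0 = floor(sqrt(551)) = 23; set m_0=0, q_0=1.
Recurrence: m' = q*a - m,  q' = (d - m'^2)/q,  a' = floor((a_0 + m')/q').
  step 1: m=23, q=22, a=2
  step 2: m=21, q=5, a=8
  step 3: m=19, q=38, a=1
  step 4: m=19, q=5, a=8
  step 5: m=21, q=22, a=2
  step 6: m=23, q=1, a=46
a_6 = 2*a_0 = 46, so the period closes here.
sqrt(551) = [23; 2, 8, 1, 8, 2, 46]
Period length = 6

6


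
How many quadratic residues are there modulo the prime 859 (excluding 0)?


For prime p, the number of non-zero quadratic residues is (p-1)/2.
= (859-1)/2
= 429

429


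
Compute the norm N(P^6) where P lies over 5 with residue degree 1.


N(P^a) = p^(a*f)
= 5^(6*1)
= 5^6
= 15625

15625


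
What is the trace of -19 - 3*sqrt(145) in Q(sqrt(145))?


Tr(a + b*sqrt(d)) = (a + b*sqrt(d)) + (a - b*sqrt(d)) = 2a
= 2 * (-19)
= -38

-38


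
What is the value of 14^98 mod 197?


p = 197 is prime and the exponent is (p-1)/2 = 98, so by Euler's criterion 14^98 = (14/197) = +1 or -1 mod 197.
Compute by square-and-multiply:
  98 = 64 + 32 + 2 (binary 1100010)
  Repeated squaring mod 197: 14^1 = 14, 14^2 = 196, 14^4 = 1, 14^8 = 1, 14^16 = 1, 14^32 = 1, 14^64 = 1
  14^98 = 14^64 * 14^32 * 14^2 = 1 * 1 * 196 mod 197
    1 * 1 = 1 = 1 mod 197
    1 * 196 = 196 = 196 mod 197
  14^98 = 196 mod 197
Result 196 = p - 1 = -1 mod 197: 14 is a quadratic non-residue mod 197. As a residue in [0, p-1] the value is 196.
14^98 mod 197 = 196

196


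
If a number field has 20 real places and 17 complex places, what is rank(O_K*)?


By Dirichlet's unit theorem:
rank = r1 + r2 - 1
= 20 + 17 - 1
= 36

36


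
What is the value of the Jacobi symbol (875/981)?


Compute (875/981) via quadratic reciprocity:
  reciprocity: (875/981) -> +(981/875)
  reduce: (106/875)
  pull out 2: (2/875) = -1  (since 875 mod 8 = 3)
  reciprocity: (53/875) -> +(875/53)
  reduce: (27/53)
  reciprocity: (27/53) -> +(53/27)
  reduce: (26/27)
  pull out 2: (2/27) = -1  (since 27 mod 8 = 3)
  reciprocity: (13/27) -> +(27/13)
  reduce: (1/13)
  (1/13) = 1
Product of signs = 1

1


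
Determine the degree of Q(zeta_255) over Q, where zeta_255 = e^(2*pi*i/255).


The degree equals Euler's totient phi(255).
255 = 3 * 5 * 17
phi(255) = 128

128


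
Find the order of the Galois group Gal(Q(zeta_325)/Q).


|Gal(Q(zeta_325)/Q)| = phi(325)
= 240

240


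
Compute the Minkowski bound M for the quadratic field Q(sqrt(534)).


d = 534, d mod 4 = 2, so disc(K) = 4d = 2136; |disc(K)| = 2136
Real quadratic field, so n = 2, s = r2 = 0, r1 = 2
M = (n!/n^n) * (4/pi)^s * sqrt(|disc(K)|) = (2!/2^2) * (4/pi)^0 * sqrt(2136)
= 0.5 * 1.000000 * 46.216880
= 23.1084

23.1084


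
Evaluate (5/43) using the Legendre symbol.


p = 43 is prime, so compute (5/43) with the reciprocity algorithm (Jacobi-symbol steps: pull out 2s via (2/n), flip via reciprocity, reduce):
  reciprocity: (5/43) -> +(43/5)
  reduce: (3/5)
  reciprocity: (3/5) -> +(5/3)
  reduce: (2/3)
  pull out 2: (2/3) = -1  (since 3 mod 8 = 3)
  (1/3) = 1
Product of signs = -1
(5/43) = -1

-1


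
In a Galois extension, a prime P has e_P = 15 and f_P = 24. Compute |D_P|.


|D_P| = e * f
= 15 * 24
= 360

360


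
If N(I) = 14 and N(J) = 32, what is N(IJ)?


N(IJ) = N(I) * N(J)
= 14 * 32
= 448

448


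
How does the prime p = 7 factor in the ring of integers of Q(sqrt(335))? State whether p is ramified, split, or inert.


K = Q(sqrt(335)). Since d mod 4 = 3, disc(K) = 1340.
Check p | disc: 1340 mod 7 = 3.
p does not divide disc. Compute Legendre symbol (d/p):
6^((7-1)/2) mod 7 = -1
(d/p) = -1, so p is inert: (p) stays prime with e=1, f=2, g=1.
Therefore p is inert.

inert


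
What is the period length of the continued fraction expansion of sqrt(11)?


Run the CF algorithm for sqrt(11).
a_0 = floor(sqrt(11)) = 3; set m_0=0, q_0=1.
Recurrence: m' = q*a - m,  q' = (d - m'^2)/q,  a' = floor((a_0 + m')/q').
  step 1: m=3, q=2, a=3
  step 2: m=3, q=1, a=6
a_2 = 2*a_0 = 6, so the period closes here.
sqrt(11) = [3; 3, 6]
Period length = 2

2


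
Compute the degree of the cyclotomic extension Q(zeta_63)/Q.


The degree equals Euler's totient phi(63).
63 = 3^2 * 7
phi(63) = 36

36


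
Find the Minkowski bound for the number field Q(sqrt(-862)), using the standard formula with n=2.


d = -862, d mod 4 = 2, so disc(K) = 4d = -3448; |disc(K)| = 3448
Imaginary quadratic field, so n = 2, s = r2 = 1, r1 = 0
M = (n!/n^n) * (4/pi)^s * sqrt(|disc(K)|) = (2!/2^2) * (4/pi)^1 * sqrt(3448)
= 0.5 * 1.273240 * 58.719673
= 37.3821

37.3821


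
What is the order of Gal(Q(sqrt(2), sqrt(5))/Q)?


The 2 square roots of distinct primes are multiplicatively independent over Q,
so [K:Q] = 2^2 and Gal(K/Q) is isomorphic to (Z/2Z)^2.
|Gal| = 2^2 = 4

4


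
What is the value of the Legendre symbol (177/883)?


p = 883 is prime, so compute (177/883) with the reciprocity algorithm (Jacobi-symbol steps: pull out 2s via (2/n), flip via reciprocity, reduce):
  reciprocity: (177/883) -> +(883/177)
  reduce: (175/177)
  reciprocity: (175/177) -> +(177/175)
  reduce: (2/175)
  pull out 2: (2/175) = +1  (since 175 mod 8 = 7)
  (1/175) = 1
Product of signs = 1
(177/883) = 1

1


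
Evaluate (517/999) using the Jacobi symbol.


Compute (517/999) via quadratic reciprocity:
  reciprocity: (517/999) -> +(999/517)
  reduce: (482/517)
  pull out 2: (2/517) = -1  (since 517 mod 8 = 5)
  reciprocity: (241/517) -> +(517/241)
  reduce: (35/241)
  reciprocity: (35/241) -> +(241/35)
  reduce: (31/35)
  reciprocity: (31/35) -> -(35/31)
  reduce: (4/31)
  pull out 2: (2/31) = +1  (since 31 mod 8 = 7)
  pull out 2: (2/31) = +1  (since 31 mod 8 = 7)
  (1/31) = 1
Product of signs = 1

1


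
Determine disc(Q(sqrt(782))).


For K = Q(sqrt(d)) with d squarefree: disc(K) = d if d = 1 mod 4, and disc(K) = 4d if d = 2 or 3 mod 4.
Here d = 782, and d mod 4 = 2.
d = 2 mod 4, not 1 (O_K = Z[sqrt(d)]), so disc(K) = 4d = 4 * (782) = 3128

3128


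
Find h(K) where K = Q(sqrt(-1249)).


K = Q(sqrt(-1249)). d mod 4 = 3, so D = disc(K) = 4d = -4996
h(K) equals the number of primitive reduced positive-definite forms (a, b, c) = a*x^2 + b*x*y + c*y^2 with b^2 - 4ac = D,
where reduced means |b| <= a <= c, with b >= 0 whenever |b| = a or a = c, and primitive means gcd(a, b, c) = 1.
Reduced forces 3a^2 <= |D| = 4996, so 1 <= a <= 40; b must have the parity of D, and c = (b^2 - D)/(4a) must be an integer >= a.
Enumerate a = 1..40, b in [-a, a]:
  a=1: (1, 0, 1249)  [1]
  a=2: (2, 2, 625)  [1]
  a=3..4: none
  a=5: (5, -2, 250), (5, 2, 250)  [2]
  a=6: none
  a=7: (7, -4, 179), (7, 4, 179)  [2]
  a=8..9: none
  a=10: (10, -2, 125), (10, 2, 125)  [2]
  a=11: (11, -8, 115), (11, 8, 115)  [2]
  a=12: none
  a=13: (13, -10, 98), (13, 10, 98)  [2]
  a=14: (14, -10, 91), (14, 10, 91)  [2]
  a=15..16: none
  a=17: (17, -6, 74), (17, 6, 74)  [2]
  a=18: none
  a=19: (19, -18, 70), (19, 18, 70)  [2]
  a=20..21: none
  a=22: (22, -14, 59), (22, 14, 59)  [2]
  a=23: (23, -8, 55), (23, 8, 55)  [2]
  a=24: none
  a=25: (25, -2, 50), (25, 2, 50)  [2]
  a=26: (26, -10, 49), (26, 10, 49)  [2]
  a=27..33: none
  a=34: (34, -6, 37), (34, 6, 37)  [2]
  a=35: (35, -32, 43), (35, -18, 38), (35, 18, 38), (35, 32, 43)  [4]
  a=36..40: none
Total reduced forms: 1 + 1 + 2 + 2 + 2 + 2 + 2 + 2 + 2 + 2 + 2 + 2 + 2 + 2 + 2 + 4 = 32
h = 32

32


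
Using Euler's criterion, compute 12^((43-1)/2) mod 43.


p = 43 is prime and the exponent is (p-1)/2 = 21, so by Euler's criterion 12^21 = (12/43) = +1 or -1 mod 43.
Compute by square-and-multiply:
  21 = 16 + 4 + 1 (binary 10101)
  Repeated squaring mod 43: 12^1 = 12, 12^2 = 15, 12^4 = 10, 12^8 = 14, 12^16 = 24
  12^21 = 12^16 * 12^4 * 12^1 = 24 * 10 * 12 mod 43
    24 * 10 = 240 = 25 mod 43
    25 * 12 = 300 = 42 mod 43
  12^21 = 42 mod 43
Result 42 = p - 1 = -1 mod 43: 12 is a quadratic non-residue mod 43. As a residue in [0, p-1] the value is 42.
12^21 mod 43 = 42

42


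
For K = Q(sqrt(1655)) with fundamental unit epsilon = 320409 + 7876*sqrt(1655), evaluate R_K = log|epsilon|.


epsilon = 320409 + 7876*sqrt(1655)
= 640818.0000
R = ln(640818.0000)
= 13.3705

13.3705


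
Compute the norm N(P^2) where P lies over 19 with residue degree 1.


N(P^a) = p^(a*f)
= 19^(2*1)
= 19^2
= 361

361


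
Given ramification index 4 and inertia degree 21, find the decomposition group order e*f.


|D_P| = e * f
= 4 * 21
= 84

84


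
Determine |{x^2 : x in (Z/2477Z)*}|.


For prime p, the number of non-zero quadratic residues is (p-1)/2.
= (2477-1)/2
= 1238

1238


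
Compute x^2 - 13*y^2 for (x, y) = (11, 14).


x^2 - d*y^2
= 11^2 - 13*14^2
= 121 - 2548
= -2427

-2427


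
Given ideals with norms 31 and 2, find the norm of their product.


N(IJ) = N(I) * N(J)
= 31 * 2
= 62

62


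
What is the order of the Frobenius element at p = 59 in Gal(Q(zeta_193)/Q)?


The Frobenius at p in Gal(Q(zeta_n)/Q) = (Z/nZ)* is the class of p, so its order is ord_193(59), the smallest k >= 1 with 59^k = 1 mod 193.
n = 193 = 193, phi(193) = 192; the order divides phi(n).
Divisors of 192: 1, 2, 3, 4, 6, 8, 12, 16, 24, 32, 48, 64, 96, 192
Repeated squaring mod 193: 59^1 = 59, 59^2 = 7, 59^4 = 49, 59^8 = 85, 59^16 = 84, 59^32 = 108, 59^64 = 84, 59^128 = 108
Test divisors in increasing order:
  k=1: 59^1 = 59 mod 193
  k=2: 59^2 = 7 mod 193
  k=3: 59^3 = 7 * 59 = 27 mod 193
  k=4: 59^4 = 49 mod 193
  k=6: 59^6 = 49 * 7 = 150 mod 193
  k=8: 59^8 = 85 mod 193
  k=12: 59^12 = 85 * 49 = 112 mod 193
  k=16: 59^16 = 84 mod 193
  k=24: 59^24 = 84 * 85 = 192 mod 193
  k=32: 59^32 = 108 mod 193
  k=48: 59^48 = 108 * 84 = 1 mod 193  <- first divisor giving 1
Order = 48

48


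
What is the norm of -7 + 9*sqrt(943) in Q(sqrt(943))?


N(a + b*sqrt(d)) = a^2 - d*b^2
= (-7)^2 - (943)*(9)^2
= 49 - 76383
= -76334

-76334


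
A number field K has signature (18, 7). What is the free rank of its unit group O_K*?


By Dirichlet's unit theorem:
rank = r1 + r2 - 1
= 18 + 7 - 1
= 24

24


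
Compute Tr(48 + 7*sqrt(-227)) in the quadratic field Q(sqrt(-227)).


Tr(a + b*sqrt(d)) = (a + b*sqrt(d)) + (a - b*sqrt(d)) = 2a
= 2 * (48)
= 96

96


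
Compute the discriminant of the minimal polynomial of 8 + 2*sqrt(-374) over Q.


The element 8 + 2*sqrt(-374) has minimal polynomial:
x^2 - 16*x + 1560
Discriminant = (-16)^2 - 4*(1560)
= 256 - 6240
= -5984

-5984


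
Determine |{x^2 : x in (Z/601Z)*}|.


For prime p, the number of non-zero quadratic residues is (p-1)/2.
= (601-1)/2
= 300

300


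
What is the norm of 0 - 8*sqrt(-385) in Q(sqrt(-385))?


N(a + b*sqrt(d)) = a^2 - d*b^2
= (0)^2 - (-385)*(-8)^2
= 0 + 24640
= 24640

24640


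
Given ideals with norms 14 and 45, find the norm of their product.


N(IJ) = N(I) * N(J)
= 14 * 45
= 630

630


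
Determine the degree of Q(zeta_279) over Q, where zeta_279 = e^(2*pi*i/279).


The degree equals Euler's totient phi(279).
279 = 3^2 * 31
phi(279) = 180

180


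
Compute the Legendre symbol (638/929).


p = 929 is prime, so compute (638/929) with the reciprocity algorithm (Jacobi-symbol steps: pull out 2s via (2/n), flip via reciprocity, reduce):
  pull out 2: (2/929) = +1  (since 929 mod 8 = 1)
  reciprocity: (319/929) -> +(929/319)
  reduce: (291/319)
  reciprocity: (291/319) -> -(319/291)
  reduce: (28/291)
  pull out 2: (2/291) = -1  (since 291 mod 8 = 3)
  pull out 2: (2/291) = -1  (since 291 mod 8 = 3)
  reciprocity: (7/291) -> -(291/7)
  reduce: (4/7)
  pull out 2: (2/7) = +1  (since 7 mod 8 = 7)
  pull out 2: (2/7) = +1  (since 7 mod 8 = 7)
  (1/7) = 1
Product of signs = 1
(638/929) = 1

1


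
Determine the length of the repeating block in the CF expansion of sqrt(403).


Run the CF algorithm for sqrt(403).
a_0 = floor(sqrt(403)) = 20; set m_0=0, q_0=1.
Recurrence: m' = q*a - m,  q' = (d - m'^2)/q,  a' = floor((a_0 + m')/q').
  step 1: m=20, q=3, a=13
  step 2: m=19, q=14, a=2
  step 3: m=9, q=23, a=1
  step 4: m=14, q=9, a=3
  step 5: m=13, q=26, a=1
  step 6: m=13, q=9, a=3
  step 7: m=14, q=23, a=1
  step 8: m=9, q=14, a=2
  step 9: m=19, q=3, a=13
  step 10: m=20, q=1, a=40
a_10 = 2*a_0 = 40, so the period closes here.
sqrt(403) = [20; 13, 2, 1, 3, 1, 3, 1, 2, 13, 40]
Period length = 10

10


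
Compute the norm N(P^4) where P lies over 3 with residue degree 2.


N(P^a) = p^(a*f)
= 3^(4*2)
= 3^8
= 6561

6561


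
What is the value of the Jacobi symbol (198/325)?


Compute (198/325) via quadratic reciprocity:
  pull out 2: (2/325) = -1  (since 325 mod 8 = 5)
  reciprocity: (99/325) -> +(325/99)
  reduce: (28/99)
  pull out 2: (2/99) = -1  (since 99 mod 8 = 3)
  pull out 2: (2/99) = -1  (since 99 mod 8 = 3)
  reciprocity: (7/99) -> -(99/7)
  reduce: (1/7)
  (1/7) = 1
Product of signs = 1

1


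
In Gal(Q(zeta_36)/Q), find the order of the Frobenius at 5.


The Frobenius at p in Gal(Q(zeta_n)/Q) = (Z/nZ)* is the class of p, so its order is ord_36(5), the smallest k >= 1 with 5^k = 1 mod 36.
n = 36 = 2^2 * 3^2, phi(36) = 12; the order divides phi(n).
Divisors of 12: 1, 2, 3, 4, 6, 12
Repeated squaring mod 36: 5^1 = 5, 5^2 = 25, 5^4 = 13, 5^8 = 25
Test divisors in increasing order:
  k=1: 5^1 = 5 mod 36
  k=2: 5^2 = 25 mod 36
  k=3: 5^3 = 25 * 5 = 17 mod 36
  k=4: 5^4 = 13 mod 36
  k=6: 5^6 = 13 * 25 = 1 mod 36  <- first divisor giving 1
Order = 6

6


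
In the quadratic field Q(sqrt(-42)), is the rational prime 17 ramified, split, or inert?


K = Q(sqrt(-42)). Since d mod 4 = 2, disc(K) = -168.
Check p | disc: -168 mod 17 = 2.
p does not divide disc. Compute Legendre symbol (d/p):
9^((17-1)/2) mod 17 = 1
(d/p) = 1, so p splits: (p) = P*P' with e=1, f=1, g=2.
Therefore p is split.

split


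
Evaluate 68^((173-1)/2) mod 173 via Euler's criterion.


p = 173 is prime and the exponent is (p-1)/2 = 86, so by Euler's criterion 68^86 = (68/173) = +1 or -1 mod 173.
Compute by square-and-multiply:
  86 = 64 + 16 + 4 + 2 (binary 1010110)
  Repeated squaring mod 173: 68^1 = 68, 68^2 = 126, 68^4 = 133, 68^8 = 43, 68^16 = 119, 68^32 = 148, 68^64 = 106
  68^86 = 68^64 * 68^16 * 68^4 * 68^2 = 106 * 119 * 133 * 126 mod 173
    106 * 119 = 12614 = 158 mod 173
    158 * 133 = 21014 = 81 mod 173
    81 * 126 = 10206 = 172 mod 173
  68^86 = 172 mod 173
Result 172 = p - 1 = -1 mod 173: 68 is a quadratic non-residue mod 173. As a residue in [0, p-1] the value is 172.
68^86 mod 173 = 172

172


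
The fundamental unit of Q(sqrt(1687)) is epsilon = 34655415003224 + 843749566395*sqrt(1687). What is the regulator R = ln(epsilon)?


epsilon = 34655415003224 + 843749566395*sqrt(1687)
= 6.9311e+13
R = ln(6.9311e+13)
= 31.8696

31.8696


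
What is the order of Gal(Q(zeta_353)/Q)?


|Gal(Q(zeta_353)/Q)| = phi(353)
= 352

352


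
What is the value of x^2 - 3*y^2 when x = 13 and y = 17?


x^2 - d*y^2
= 13^2 - 3*17^2
= 169 - 867
= -698

-698


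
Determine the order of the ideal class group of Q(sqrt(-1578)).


K = Q(sqrt(-1578)). d mod 4 = 2, so D = disc(K) = 4d = -6312
h(K) equals the number of primitive reduced positive-definite forms (a, b, c) = a*x^2 + b*x*y + c*y^2 with b^2 - 4ac = D,
where reduced means |b| <= a <= c, with b >= 0 whenever |b| = a or a = c, and primitive means gcd(a, b, c) = 1.
Reduced forces 3a^2 <= |D| = 6312, so 1 <= a <= 45; b must have the parity of D, and c = (b^2 - D)/(4a) must be an integer >= a.
Enumerate a = 1..45, b in [-a, a]:
  a=1: (1, 0, 1578)  [1]
  a=2: (2, 0, 789)  [1]
  a=3: (3, 0, 526)  [1]
  a=4..5: none
  a=6: (6, 0, 263)  [1]
  a=7: (7, -4, 226), (7, 4, 226)  [2]
  a=8..13: none
  a=14: (14, -4, 113), (14, 4, 113)  [2]
  a=15..20: none
  a=21: (21, -18, 79), (21, 18, 79)  [2]
  a=22: none
  a=23: (23, -6, 69), (23, 6, 69)  [2]
  a=24..40: none
  a=41: (41, -24, 42), (41, 24, 42)  [2]
  a=42: none
  a=43: (43, -40, 46), (43, 40, 46)  [2]
  a=44..45: none
Total reduced forms: 1 + 1 + 1 + 1 + 2 + 2 + 2 + 2 + 2 + 2 = 16
h = 16

16


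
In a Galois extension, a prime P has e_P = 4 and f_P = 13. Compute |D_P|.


|D_P| = e * f
= 4 * 13
= 52

52


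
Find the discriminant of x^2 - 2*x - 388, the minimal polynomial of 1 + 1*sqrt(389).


The element 1 + 1*sqrt(389) has minimal polynomial:
x^2 - 2*x - 388
Discriminant = (-2)^2 - 4*(-388)
= 4 + 1552
= 1556

1556


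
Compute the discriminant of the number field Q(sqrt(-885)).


For K = Q(sqrt(d)) with d squarefree: disc(K) = d if d = 1 mod 4, and disc(K) = 4d if d = 2 or 3 mod 4.
Here d = -885, and d mod 4 = 3.
d = 3 mod 4, not 1 (O_K = Z[sqrt(d)]), so disc(K) = 4d = 4 * (-885) = -3540

-3540


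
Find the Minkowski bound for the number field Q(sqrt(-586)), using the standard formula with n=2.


d = -586, d mod 4 = 2, so disc(K) = 4d = -2344; |disc(K)| = 2344
Imaginary quadratic field, so n = 2, s = r2 = 1, r1 = 0
M = (n!/n^n) * (4/pi)^s * sqrt(|disc(K)|) = (2!/2^2) * (4/pi)^1 * sqrt(2344)
= 0.5 * 1.273240 * 48.414874
= 30.8219

30.8219


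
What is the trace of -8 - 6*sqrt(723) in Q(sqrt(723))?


Tr(a + b*sqrt(d)) = (a + b*sqrt(d)) + (a - b*sqrt(d)) = 2a
= 2 * (-8)
= -16

-16


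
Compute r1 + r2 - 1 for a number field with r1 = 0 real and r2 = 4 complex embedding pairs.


By Dirichlet's unit theorem:
rank = r1 + r2 - 1
= 0 + 4 - 1
= 3

3


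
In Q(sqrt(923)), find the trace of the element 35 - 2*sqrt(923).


Tr(a + b*sqrt(d)) = (a + b*sqrt(d)) + (a - b*sqrt(d)) = 2a
= 2 * (35)
= 70

70


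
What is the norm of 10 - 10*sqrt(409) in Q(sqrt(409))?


N(a + b*sqrt(d)) = a^2 - d*b^2
= (10)^2 - (409)*(-10)^2
= 100 - 40900
= -40800

-40800


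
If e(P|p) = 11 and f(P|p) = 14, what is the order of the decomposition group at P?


|D_P| = e * f
= 11 * 14
= 154

154


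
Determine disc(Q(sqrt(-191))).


For K = Q(sqrt(d)) with d squarefree: disc(K) = d if d = 1 mod 4, and disc(K) = 4d if d = 2 or 3 mod 4.
Here d = -191, and d mod 4 = 1.
d = 1 mod 4 (O_K = Z[(1+sqrt(d))/2]), so disc(K) = d = -191

-191


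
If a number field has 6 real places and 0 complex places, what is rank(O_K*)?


By Dirichlet's unit theorem:
rank = r1 + r2 - 1
= 6 + 0 - 1
= 5

5


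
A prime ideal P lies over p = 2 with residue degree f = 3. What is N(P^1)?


N(P^a) = p^(a*f)
= 2^(1*3)
= 2^3
= 8

8


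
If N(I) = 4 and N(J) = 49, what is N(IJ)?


N(IJ) = N(I) * N(J)
= 4 * 49
= 196

196


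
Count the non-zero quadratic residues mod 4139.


For prime p, the number of non-zero quadratic residues is (p-1)/2.
= (4139-1)/2
= 2069

2069


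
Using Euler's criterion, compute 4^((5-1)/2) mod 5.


p = 5 is prime and the exponent is (p-1)/2 = 2, so by Euler's criterion 4^2 = (4/5) = +1 or -1 mod 5.
Compute by square-and-multiply:
  2 = 2 (binary 10)
  Repeated squaring mod 5: 4^1 = 4, 4^2 = 1
  4^2 = 1 mod 5
Result 1: 4 is a quadratic residue mod 5.
4^2 mod 5 = 1

1


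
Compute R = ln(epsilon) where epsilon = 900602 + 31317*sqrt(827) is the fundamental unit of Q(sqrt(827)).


epsilon = 900602 + 31317*sqrt(827)
= 1.8012e+06
R = ln(1.8012e+06)
= 14.4040

14.4040


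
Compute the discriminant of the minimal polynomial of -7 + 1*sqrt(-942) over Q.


The element -7 + 1*sqrt(-942) has minimal polynomial:
x^2 + 14*x + 991
Discriminant = (14)^2 - 4*(991)
= 196 - 3964
= -3768

-3768


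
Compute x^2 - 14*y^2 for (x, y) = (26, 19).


x^2 - d*y^2
= 26^2 - 14*19^2
= 676 - 5054
= -4378

-4378


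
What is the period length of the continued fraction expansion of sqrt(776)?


Run the CF algorithm for sqrt(776).
a_0 = floor(sqrt(776)) = 27; set m_0=0, q_0=1.
Recurrence: m' = q*a - m,  q' = (d - m'^2)/q,  a' = floor((a_0 + m')/q').
  step 1: m=27, q=47, a=1
  step 2: m=20, q=8, a=5
  step 3: m=20, q=47, a=1
  step 4: m=27, q=1, a=54
a_4 = 2*a_0 = 54, so the period closes here.
sqrt(776) = [27; 1, 5, 1, 54]
Period length = 4

4


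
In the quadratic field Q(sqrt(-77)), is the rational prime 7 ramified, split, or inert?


K = Q(sqrt(-77)). Since d mod 4 = 3, disc(K) = -308.
Check p | disc: -308 mod 7 = 0.
p divides disc, so p ramifies: (p) = P^2 with e=2, f=1, g=1.
Therefore p is ramified.

ramified


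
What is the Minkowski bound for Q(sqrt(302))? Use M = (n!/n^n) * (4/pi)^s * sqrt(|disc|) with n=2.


d = 302, d mod 4 = 2, so disc(K) = 4d = 1208; |disc(K)| = 1208
Real quadratic field, so n = 2, s = r2 = 0, r1 = 2
M = (n!/n^n) * (4/pi)^s * sqrt(|disc(K)|) = (2!/2^2) * (4/pi)^0 * sqrt(1208)
= 0.5 * 1.000000 * 34.756294
= 17.3781

17.3781


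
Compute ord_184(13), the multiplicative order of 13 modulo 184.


We want ord_184(13), the smallest k >= 1 with 13^k = 1 mod 184.
n = 184 = 2^3 * 23, phi(184) = 88; the order divides phi(n).
Divisors of 88: 1, 2, 4, 8, 11, 22, 44, 88
Repeated squaring mod 184: 13^1 = 13, 13^2 = 169, 13^4 = 41, 13^8 = 25, 13^16 = 73, 13^32 = 177, 13^64 = 49
Test divisors in increasing order:
  k=1: 13^1 = 13 mod 184
  k=2: 13^2 = 169 mod 184
  k=4: 13^4 = 41 mod 184
  k=8: 13^8 = 25 mod 184
  k=11: 13^11 = 25 * 169 * 13 = 93 mod 184
  k=22: 13^22 = 73 * 41 * 169 = 1 mod 184  <- first divisor giving 1
Order = 22

22


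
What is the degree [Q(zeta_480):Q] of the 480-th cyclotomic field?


The degree equals Euler's totient phi(480).
480 = 2^5 * 3 * 5
phi(480) = 128

128


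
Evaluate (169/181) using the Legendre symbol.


p = 181 is prime, so compute (169/181) with the reciprocity algorithm (Jacobi-symbol steps: pull out 2s via (2/n), flip via reciprocity, reduce):
  reciprocity: (169/181) -> +(181/169)
  reduce: (12/169)
  pull out 2: (2/169) = +1  (since 169 mod 8 = 1)
  pull out 2: (2/169) = +1  (since 169 mod 8 = 1)
  reciprocity: (3/169) -> +(169/3)
  reduce: (1/3)
  (1/3) = 1
Product of signs = 1
(169/181) = 1

1


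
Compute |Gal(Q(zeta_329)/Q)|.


|Gal(Q(zeta_329)/Q)| = phi(329)
= 276

276


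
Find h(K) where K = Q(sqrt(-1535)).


K = Q(sqrt(-1535)). d mod 4 = 1, so D = disc(K) = d = -1535
h(K) equals the number of primitive reduced positive-definite forms (a, b, c) = a*x^2 + b*x*y + c*y^2 with b^2 - 4ac = D,
where reduced means |b| <= a <= c, with b >= 0 whenever |b| = a or a = c, and primitive means gcd(a, b, c) = 1.
Reduced forces 3a^2 <= |D| = 1535, so 1 <= a <= 22; b must have the parity of D, and c = (b^2 - D)/(4a) must be an integer >= a.
Enumerate a = 1..22, b in [-a, a]:
  a=1: (1, 1, 384)  [1]
  a=2: (2, -1, 192), (2, 1, 192)  [2]
  a=3: (3, -1, 128), (3, 1, 128)  [2]
  a=4: (4, -1, 96), (4, 1, 96)  [2]
  a=5: (5, 5, 78)  [1]
  a=6: (6, -5, 65), (6, -1, 64), (6, 1, 64), (6, 5, 65)  [4]
  a=7: none
  a=8: (8, -1, 48), (8, 1, 48)  [2]
  a=9: (9, -7, 44), (9, 7, 44)  [2]
  a=10: (10, -5, 39), (10, 5, 39)  [2]
  a=11: (11, -7, 36), (11, 7, 36)  [2]
  a=12: (12, -7, 33), (12, -1, 32), (12, 1, 32), (12, 7, 33)  [4]
  a=13: (13, -5, 30), (13, 5, 30)  [2]
  a=14: none
  a=15: (15, -5, 26), (15, 5, 26)  [2]
  a=16: (16, -1, 24), (16, 1, 24)  [2]
  a=17: none
  a=18: (18, -11, 23), (18, -7, 22), (18, 7, 22), (18, 11, 23)  [4]
  a=19: (19, -17, 24), (19, 17, 24)  [2]
  a=20: (20, -15, 22), (20, 15, 22)  [2]
  a=21..22: none
Total reduced forms: 1 + 2 + 2 + 2 + 1 + 4 + 2 + 2 + 2 + 2 + 4 + 2 + 2 + 2 + 4 + 2 + 2 = 38
h = 38

38


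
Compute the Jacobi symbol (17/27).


Compute (17/27) via quadratic reciprocity:
  reciprocity: (17/27) -> +(27/17)
  reduce: (10/17)
  pull out 2: (2/17) = +1  (since 17 mod 8 = 1)
  reciprocity: (5/17) -> +(17/5)
  reduce: (2/5)
  pull out 2: (2/5) = -1  (since 5 mod 8 = 5)
  (1/5) = 1
Product of signs = -1

-1


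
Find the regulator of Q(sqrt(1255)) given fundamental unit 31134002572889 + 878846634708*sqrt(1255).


epsilon = 31134002572889 + 878846634708*sqrt(1255)
= 6.2268e+13
R = ln(6.2268e+13)
= 31.7625

31.7625


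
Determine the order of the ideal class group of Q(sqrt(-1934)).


K = Q(sqrt(-1934)). d mod 4 = 2, so D = disc(K) = 4d = -7736
h(K) equals the number of primitive reduced positive-definite forms (a, b, c) = a*x^2 + b*x*y + c*y^2 with b^2 - 4ac = D,
where reduced means |b| <= a <= c, with b >= 0 whenever |b| = a or a = c, and primitive means gcd(a, b, c) = 1.
Reduced forces 3a^2 <= |D| = 7736, so 1 <= a <= 50; b must have the parity of D, and c = (b^2 - D)/(4a) must be an integer >= a.
Enumerate a = 1..50, b in [-a, a]:
  a=1: (1, 0, 1934)  [1]
  a=2: (2, 0, 967)  [1]
  a=3: (3, -2, 645), (3, 2, 645)  [2]
  a=4: none
  a=5: (5, -2, 387), (5, 2, 387)  [2]
  a=6: (6, -4, 323), (6, 4, 323)  [2]
  a=7..8: none
  a=9: (9, -2, 215), (9, 2, 215)  [2]
  a=10: (10, -8, 195), (10, 8, 195)  [2]
  a=11..12: none
  a=13: (13, -8, 150), (13, 8, 150)  [2]
  a=14: none
  a=15: (15, -8, 130), (15, -2, 129), (15, 2, 129), (15, 8, 130)  [4]
  a=16: none
  a=17: (17, -4, 114), (17, 4, 114)  [2]
  a=18: (18, -16, 111), (18, 16, 111)  [2]
  a=19: (19, -4, 102), (19, 4, 102)  [2]
  a=20..24: none
  a=25: (25, -8, 78), (25, 8, 78)  [2]
  a=26: (26, -8, 75), (26, 8, 75)  [2]
  a=27: (27, -16, 74), (27, 16, 74)  [2]
  a=28: none
  a=29: (29, -6, 67), (29, 6, 67)  [2]
  a=30: (30, -28, 71), (30, -8, 65), (30, 8, 65), (30, 28, 71)  [4]
  a=31: (31, -18, 65), (31, 18, 65)  [2]
  a=32..33: none
  a=34: (34, -4, 57), (34, 4, 57)  [2]
  a=35..36: none
  a=37: (37, -16, 54), (37, 16, 54)  [2]
  a=38: (38, -4, 51), (38, 4, 51)  [2]
  a=39: (39, -34, 57), (39, -8, 50), (39, 8, 50), (39, 34, 57)  [4]
  a=40..42: none
  a=43: (43, -2, 45), (43, 2, 45)  [2]
  a=44: none
  a=45: (45, -38, 51), (45, 38, 51)  [2]
  a=46..50: none
Total reduced forms: 1 + 1 + 2 + 2 + 2 + 2 + 2 + 2 + 4 + 2 + 2 + 2 + 2 + 2 + 2 + 2 + 4 + 2 + 2 + 2 + 2 + 4 + 2 + 2 = 52
h = 52

52


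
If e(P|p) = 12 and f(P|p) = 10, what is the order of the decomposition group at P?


|D_P| = e * f
= 12 * 10
= 120

120


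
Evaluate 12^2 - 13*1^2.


x^2 - d*y^2
= 12^2 - 13*1^2
= 144 - 13
= 131

131


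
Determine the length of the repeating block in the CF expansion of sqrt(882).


Run the CF algorithm for sqrt(882).
a_0 = floor(sqrt(882)) = 29; set m_0=0, q_0=1.
Recurrence: m' = q*a - m,  q' = (d - m'^2)/q,  a' = floor((a_0 + m')/q').
  step 1: m=29, q=41, a=1
  step 2: m=12, q=18, a=2
  step 3: m=24, q=17, a=3
  step 4: m=27, q=9, a=6
  step 5: m=27, q=17, a=3
  step 6: m=24, q=18, a=2
  step 7: m=12, q=41, a=1
  step 8: m=29, q=1, a=58
a_8 = 2*a_0 = 58, so the period closes here.
sqrt(882) = [29; 1, 2, 3, 6, 3, 2, 1, 58]
Period length = 8

8


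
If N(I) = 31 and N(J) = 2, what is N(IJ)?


N(IJ) = N(I) * N(J)
= 31 * 2
= 62

62


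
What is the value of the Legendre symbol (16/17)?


p = 17 is prime, so compute (16/17) with the reciprocity algorithm (Jacobi-symbol steps: pull out 2s via (2/n), flip via reciprocity, reduce):
  pull out 2: (2/17) = +1  (since 17 mod 8 = 1)
  pull out 2: (2/17) = +1  (since 17 mod 8 = 1)
  pull out 2: (2/17) = +1  (since 17 mod 8 = 1)
  pull out 2: (2/17) = +1  (since 17 mod 8 = 1)
  (1/17) = 1
Product of signs = 1
(16/17) = 1

1


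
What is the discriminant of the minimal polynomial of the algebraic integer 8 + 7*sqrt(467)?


The element 8 + 7*sqrt(467) has minimal polynomial:
x^2 - 16*x - 22819
Discriminant = (-16)^2 - 4*(-22819)
= 256 + 91276
= 91532

91532


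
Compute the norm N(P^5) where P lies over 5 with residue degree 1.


N(P^a) = p^(a*f)
= 5^(5*1)
= 5^5
= 3125

3125


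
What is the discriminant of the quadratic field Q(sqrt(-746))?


For K = Q(sqrt(d)) with d squarefree: disc(K) = d if d = 1 mod 4, and disc(K) = 4d if d = 2 or 3 mod 4.
Here d = -746, and d mod 4 = 2.
d = 2 mod 4, not 1 (O_K = Z[sqrt(d)]), so disc(K) = 4d = 4 * (-746) = -2984

-2984


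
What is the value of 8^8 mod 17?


p = 17 is prime and the exponent is (p-1)/2 = 8, so by Euler's criterion 8^8 = (8/17) = +1 or -1 mod 17.
Compute by square-and-multiply:
  8 = 8 (binary 1000)
  Repeated squaring mod 17: 8^1 = 8, 8^2 = 13, 8^4 = 16, 8^8 = 1
  8^8 = 1 mod 17
Result 1: 8 is a quadratic residue mod 17.
8^8 mod 17 = 1

1


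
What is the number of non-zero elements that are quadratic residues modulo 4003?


For prime p, the number of non-zero quadratic residues is (p-1)/2.
= (4003-1)/2
= 2001

2001


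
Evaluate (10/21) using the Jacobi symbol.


Compute (10/21) via quadratic reciprocity:
  pull out 2: (2/21) = -1  (since 21 mod 8 = 5)
  reciprocity: (5/21) -> +(21/5)
  reduce: (1/5)
  (1/5) = 1
Product of signs = -1

-1


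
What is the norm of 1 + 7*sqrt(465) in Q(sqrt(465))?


N(a + b*sqrt(d)) = a^2 - d*b^2
= (1)^2 - (465)*(7)^2
= 1 - 22785
= -22784

-22784


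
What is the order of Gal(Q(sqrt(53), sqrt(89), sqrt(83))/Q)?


The 3 square roots of distinct primes are multiplicatively independent over Q,
so [K:Q] = 2^3 and Gal(K/Q) is isomorphic to (Z/2Z)^3.
|Gal| = 2^3 = 8

8


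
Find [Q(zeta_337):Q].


The degree equals Euler's totient phi(337).
337 = 337
phi(337) = 336

336


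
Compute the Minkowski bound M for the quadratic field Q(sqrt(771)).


d = 771, d mod 4 = 3, so disc(K) = 4d = 3084; |disc(K)| = 3084
Real quadratic field, so n = 2, s = r2 = 0, r1 = 2
M = (n!/n^n) * (4/pi)^s * sqrt(|disc(K)|) = (2!/2^2) * (4/pi)^0 * sqrt(3084)
= 0.5 * 1.000000 * 55.533774
= 27.7669

27.7669


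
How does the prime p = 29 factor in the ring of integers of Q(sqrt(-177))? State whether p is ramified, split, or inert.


K = Q(sqrt(-177)). Since d mod 4 = 3, disc(K) = -708.
Check p | disc: -708 mod 29 = 17.
p does not divide disc. Compute Legendre symbol (d/p):
26^((29-1)/2) mod 29 = -1
(d/p) = -1, so p is inert: (p) stays prime with e=1, f=2, g=1.
Therefore p is inert.

inert


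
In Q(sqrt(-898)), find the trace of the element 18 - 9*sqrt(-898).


Tr(a + b*sqrt(d)) = (a + b*sqrt(d)) + (a - b*sqrt(d)) = 2a
= 2 * (18)
= 36

36


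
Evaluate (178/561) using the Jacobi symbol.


Compute (178/561) via quadratic reciprocity:
  pull out 2: (2/561) = +1  (since 561 mod 8 = 1)
  reciprocity: (89/561) -> +(561/89)
  reduce: (27/89)
  reciprocity: (27/89) -> +(89/27)
  reduce: (8/27)
  pull out 2: (2/27) = -1  (since 27 mod 8 = 3)
  pull out 2: (2/27) = -1  (since 27 mod 8 = 3)
  pull out 2: (2/27) = -1  (since 27 mod 8 = 3)
  (1/27) = 1
Product of signs = -1

-1


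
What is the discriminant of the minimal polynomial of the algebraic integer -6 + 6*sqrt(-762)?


The element -6 + 6*sqrt(-762) has minimal polynomial:
x^2 + 12*x + 27468
Discriminant = (12)^2 - 4*(27468)
= 144 - 109872
= -109728

-109728


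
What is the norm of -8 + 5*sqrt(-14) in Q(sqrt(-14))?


N(a + b*sqrt(d)) = a^2 - d*b^2
= (-8)^2 - (-14)*(5)^2
= 64 + 350
= 414

414


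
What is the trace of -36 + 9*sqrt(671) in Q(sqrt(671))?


Tr(a + b*sqrt(d)) = (a + b*sqrt(d)) + (a - b*sqrt(d)) = 2a
= 2 * (-36)
= -72

-72


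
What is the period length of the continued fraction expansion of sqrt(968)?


Run the CF algorithm for sqrt(968).
a_0 = floor(sqrt(968)) = 31; set m_0=0, q_0=1.
Recurrence: m' = q*a - m,  q' = (d - m'^2)/q,  a' = floor((a_0 + m')/q').
  step 1: m=31, q=7, a=8
  step 2: m=25, q=49, a=1
  step 3: m=24, q=8, a=6
  step 4: m=24, q=49, a=1
  step 5: m=25, q=7, a=8
  step 6: m=31, q=1, a=62
a_6 = 2*a_0 = 62, so the period closes here.
sqrt(968) = [31; 8, 1, 6, 1, 8, 62]
Period length = 6

6


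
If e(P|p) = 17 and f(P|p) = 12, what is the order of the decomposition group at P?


|D_P| = e * f
= 17 * 12
= 204

204


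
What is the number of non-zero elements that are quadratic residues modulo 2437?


For prime p, the number of non-zero quadratic residues is (p-1)/2.
= (2437-1)/2
= 1218

1218


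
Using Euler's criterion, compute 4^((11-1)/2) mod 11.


p = 11 is prime and the exponent is (p-1)/2 = 5, so by Euler's criterion 4^5 = (4/11) = +1 or -1 mod 11.
Compute by square-and-multiply:
  5 = 4 + 1 (binary 101)
  Repeated squaring mod 11: 4^1 = 4, 4^2 = 5, 4^4 = 3
  4^5 = 4^4 * 4^1 = 3 * 4 mod 11
    3 * 4 = 12 = 1 mod 11
  4^5 = 1 mod 11
Result 1: 4 is a quadratic residue mod 11.
4^5 mod 11 = 1

1


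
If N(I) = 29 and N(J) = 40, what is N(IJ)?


N(IJ) = N(I) * N(J)
= 29 * 40
= 1160

1160


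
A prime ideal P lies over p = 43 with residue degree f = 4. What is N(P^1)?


N(P^a) = p^(a*f)
= 43^(1*4)
= 43^4
= 3418801

3418801


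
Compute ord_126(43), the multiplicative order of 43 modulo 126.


We want ord_126(43), the smallest k >= 1 with 43^k = 1 mod 126.
n = 126 = 2 * 3^2 * 7, phi(126) = 36; the order divides phi(n).
Divisors of 36: 1, 2, 3, 4, 6, 9, 12, 18, 36
Repeated squaring mod 126: 43^1 = 43, 43^2 = 85, 43^4 = 43, 43^8 = 85, 43^16 = 43, 43^32 = 85
Test divisors in increasing order:
  k=1: 43^1 = 43 mod 126
  k=2: 43^2 = 85 mod 126
  k=3: 43^3 = 85 * 43 = 1 mod 126  <- first divisor giving 1
Order = 3

3


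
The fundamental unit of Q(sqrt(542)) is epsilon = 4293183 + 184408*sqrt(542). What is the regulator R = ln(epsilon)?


epsilon = 4293183 + 184408*sqrt(542)
= 8.5864e+06
R = ln(8.5864e+06)
= 15.9657

15.9657


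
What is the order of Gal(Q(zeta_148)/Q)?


|Gal(Q(zeta_148)/Q)| = phi(148)
= 72

72


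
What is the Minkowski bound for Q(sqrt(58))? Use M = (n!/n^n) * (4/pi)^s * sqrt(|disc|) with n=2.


d = 58, d mod 4 = 2, so disc(K) = 4d = 232; |disc(K)| = 232
Real quadratic field, so n = 2, s = r2 = 0, r1 = 2
M = (n!/n^n) * (4/pi)^s * sqrt(|disc(K)|) = (2!/2^2) * (4/pi)^0 * sqrt(232)
= 0.5 * 1.000000 * 15.231546
= 7.6158

7.6158


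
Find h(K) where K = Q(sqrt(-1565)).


K = Q(sqrt(-1565)). d mod 4 = 3, so D = disc(K) = 4d = -6260
h(K) equals the number of primitive reduced positive-definite forms (a, b, c) = a*x^2 + b*x*y + c*y^2 with b^2 - 4ac = D,
where reduced means |b| <= a <= c, with b >= 0 whenever |b| = a or a = c, and primitive means gcd(a, b, c) = 1.
Reduced forces 3a^2 <= |D| = 6260, so 1 <= a <= 45; b must have the parity of D, and c = (b^2 - D)/(4a) must be an integer >= a.
Enumerate a = 1..45, b in [-a, a]:
  a=1: (1, 0, 1565)  [1]
  a=2: (2, 2, 783)  [1]
  a=3: (3, -2, 522), (3, 2, 522)  [2]
  a=4: none
  a=5: (5, 0, 313)  [1]
  a=6: (6, -2, 261), (6, 2, 261)  [2]
  a=7..8: none
  a=9: (9, -2, 174), (9, 2, 174)  [2]
  a=10: (10, 10, 159)  [1]
  a=11..14: none
  a=15: (15, -10, 106), (15, 10, 106)  [2]
  a=16: none
  a=17: (17, -8, 93), (17, 8, 93)  [2]
  a=18: (18, -2, 87), (18, 2, 87)  [2]
  a=19..26: none
  a=27: (27, -2, 58), (27, 2, 58)  [2]
  a=28: none
  a=29: (29, -2, 54), (29, 2, 54)  [2]
  a=30: (30, -10, 53), (30, 10, 53)  [2]
  a=31: (31, -8, 51), (31, 8, 51)  [2]
  a=32..33: none
  a=34: (34, -26, 51), (34, 26, 51)  [2]
  a=35..36: none
  a=37: (37, -20, 45), (37, 20, 45)  [2]
  a=38..45: none
Total reduced forms: 1 + 1 + 2 + 1 + 2 + 2 + 1 + 2 + 2 + 2 + 2 + 2 + 2 + 2 + 2 + 2 = 28
h = 28

28


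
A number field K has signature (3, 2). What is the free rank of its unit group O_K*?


By Dirichlet's unit theorem:
rank = r1 + r2 - 1
= 3 + 2 - 1
= 4

4


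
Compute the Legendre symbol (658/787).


p = 787 is prime, so compute (658/787) with the reciprocity algorithm (Jacobi-symbol steps: pull out 2s via (2/n), flip via reciprocity, reduce):
  pull out 2: (2/787) = -1  (since 787 mod 8 = 3)
  reciprocity: (329/787) -> +(787/329)
  reduce: (129/329)
  reciprocity: (129/329) -> +(329/129)
  reduce: (71/129)
  reciprocity: (71/129) -> +(129/71)
  reduce: (58/71)
  pull out 2: (2/71) = +1  (since 71 mod 8 = 7)
  reciprocity: (29/71) -> +(71/29)
  reduce: (13/29)
  reciprocity: (13/29) -> +(29/13)
  reduce: (3/13)
  reciprocity: (3/13) -> +(13/3)
  reduce: (1/3)
  (1/3) = 1
Product of signs = -1
(658/787) = -1

-1


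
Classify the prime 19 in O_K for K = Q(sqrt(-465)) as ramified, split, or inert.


K = Q(sqrt(-465)). Since d mod 4 = 3, disc(K) = -1860.
Check p | disc: -1860 mod 19 = 2.
p does not divide disc. Compute Legendre symbol (d/p):
10^((19-1)/2) mod 19 = -1
(d/p) = -1, so p is inert: (p) stays prime with e=1, f=2, g=1.
Therefore p is inert.

inert


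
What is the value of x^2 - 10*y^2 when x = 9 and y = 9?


x^2 - d*y^2
= 9^2 - 10*9^2
= 81 - 810
= -729

-729


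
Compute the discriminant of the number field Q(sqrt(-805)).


For K = Q(sqrt(d)) with d squarefree: disc(K) = d if d = 1 mod 4, and disc(K) = 4d if d = 2 or 3 mod 4.
Here d = -805, and d mod 4 = 3.
d = 3 mod 4, not 1 (O_K = Z[sqrt(d)]), so disc(K) = 4d = 4 * (-805) = -3220

-3220


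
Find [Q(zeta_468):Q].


The degree equals Euler's totient phi(468).
468 = 2^2 * 3^2 * 13
phi(468) = 144

144


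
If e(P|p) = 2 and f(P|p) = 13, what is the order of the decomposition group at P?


|D_P| = e * f
= 2 * 13
= 26

26


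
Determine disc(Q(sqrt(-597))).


For K = Q(sqrt(d)) with d squarefree: disc(K) = d if d = 1 mod 4, and disc(K) = 4d if d = 2 or 3 mod 4.
Here d = -597, and d mod 4 = 3.
d = 3 mod 4, not 1 (O_K = Z[sqrt(d)]), so disc(K) = 4d = 4 * (-597) = -2388

-2388


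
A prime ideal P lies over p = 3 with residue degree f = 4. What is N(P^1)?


N(P^a) = p^(a*f)
= 3^(1*4)
= 3^4
= 81

81


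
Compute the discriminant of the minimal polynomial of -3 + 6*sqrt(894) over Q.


The element -3 + 6*sqrt(894) has minimal polynomial:
x^2 + 6*x - 32175
Discriminant = (6)^2 - 4*(-32175)
= 36 + 128700
= 128736

128736


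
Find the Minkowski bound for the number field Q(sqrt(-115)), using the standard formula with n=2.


d = -115, d mod 4 = 1, so disc(K) = d = -115; |disc(K)| = 115
Imaginary quadratic field, so n = 2, s = r2 = 1, r1 = 0
M = (n!/n^n) * (4/pi)^s * sqrt(|disc(K)|) = (2!/2^2) * (4/pi)^1 * sqrt(115)
= 0.5 * 1.273240 * 10.723805
= 6.8270

6.8270


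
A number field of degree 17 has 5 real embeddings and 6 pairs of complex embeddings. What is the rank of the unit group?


By Dirichlet's unit theorem:
rank = r1 + r2 - 1
= 5 + 6 - 1
= 10

10


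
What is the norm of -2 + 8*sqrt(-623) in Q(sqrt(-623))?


N(a + b*sqrt(d)) = a^2 - d*b^2
= (-2)^2 - (-623)*(8)^2
= 4 + 39872
= 39876

39876


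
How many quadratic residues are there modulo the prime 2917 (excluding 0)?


For prime p, the number of non-zero quadratic residues is (p-1)/2.
= (2917-1)/2
= 1458

1458
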